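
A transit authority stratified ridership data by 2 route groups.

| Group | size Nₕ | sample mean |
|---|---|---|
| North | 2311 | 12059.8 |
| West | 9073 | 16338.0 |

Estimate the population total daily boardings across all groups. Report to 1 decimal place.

176104871.8

North: 2311·12059.8 = 27870197.8
West: 9073·16338.0 = 148234674
τ̂ = Σ Nₕx̄ₕ = 176104871.8.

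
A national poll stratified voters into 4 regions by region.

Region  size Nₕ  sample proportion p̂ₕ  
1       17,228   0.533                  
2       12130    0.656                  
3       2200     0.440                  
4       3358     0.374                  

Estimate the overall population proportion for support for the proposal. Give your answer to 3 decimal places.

0.555

N = 17228 + 12130 + 2200 + 3358 = 34916.
Overall proportion = Σ (Nₕ/N)·p̂ₕ.
Σ Nₕp̂ₕ = 9182.524 + 7957.28 + 968 + 1255.892 = 19363.696.
19363.696 / 34916 = 0.55458... → 0.555.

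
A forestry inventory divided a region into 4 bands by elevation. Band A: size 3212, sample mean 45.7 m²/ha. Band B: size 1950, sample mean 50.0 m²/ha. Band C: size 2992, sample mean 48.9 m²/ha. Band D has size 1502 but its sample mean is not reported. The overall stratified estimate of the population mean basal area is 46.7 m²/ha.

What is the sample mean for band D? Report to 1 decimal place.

40.2

Σ Nₕx̄ₕ = N·μ, so 1502·x̄_D = 9656·46.7 − (3212·45.7 + 1950·50.0 + 2992·48.9).
= 450935.2 − 390597.2 = 60338.
x̄_D = 60338 / 1502 = 40.172... → 40.2.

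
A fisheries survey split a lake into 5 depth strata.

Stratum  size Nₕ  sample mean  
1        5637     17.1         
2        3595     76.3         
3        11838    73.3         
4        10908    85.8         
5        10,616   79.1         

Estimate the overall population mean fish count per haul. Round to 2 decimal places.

N = 42594; weights Wₕ = Nₕ/N = (0.1323, 0.0844, 0.2779, 0.2561, 0.2492).
x̄_st = Σ Wₕ·x̄ₕ = 0.1323·17.1 + 0.0844·76.3 + 0.2779·73.3 + 0.2561·85.8 + 0.2492·79.1 ≈ 70.7623...
→ 70.76.

70.76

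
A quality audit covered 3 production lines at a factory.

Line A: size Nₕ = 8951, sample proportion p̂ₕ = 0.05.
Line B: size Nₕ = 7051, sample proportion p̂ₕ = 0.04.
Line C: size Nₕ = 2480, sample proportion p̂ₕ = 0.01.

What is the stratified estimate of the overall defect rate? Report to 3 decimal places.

Wₕ = Nₕ/N with N = 18482: 0.4843, 0.3815, 0.1342.
p̂_st = 0.4843·0.05 + 0.3815·0.04 + 0.1342·0.01 ≈ 0.04082... → 0.041.

0.041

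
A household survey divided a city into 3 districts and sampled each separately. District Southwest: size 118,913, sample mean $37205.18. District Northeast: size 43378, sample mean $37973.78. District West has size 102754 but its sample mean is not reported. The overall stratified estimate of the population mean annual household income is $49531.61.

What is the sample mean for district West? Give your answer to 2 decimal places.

Σ Nₕx̄ₕ = N·μ, so 102754·x̄_West = 265045·49531.61 − (118913·37205.18 + 43378·37973.78).
= 13128105572.45 − 6071406198.18 = 7056699374.27.
x̄_West = 7056699374.27 / 102754 = 68675.6659... → 68675.67.

68675.67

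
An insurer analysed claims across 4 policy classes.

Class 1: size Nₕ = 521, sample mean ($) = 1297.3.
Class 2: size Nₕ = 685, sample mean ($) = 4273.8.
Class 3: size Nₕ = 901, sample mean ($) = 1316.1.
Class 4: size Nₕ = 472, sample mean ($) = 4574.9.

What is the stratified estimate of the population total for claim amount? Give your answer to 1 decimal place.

6948605.2

1: 521·1297.3 = 675893.3
2: 685·4273.8 = 2927553
3: 901·1316.1 = 1185806.1
4: 472·4574.9 = 2159352.8
τ̂ = Σ Nₕx̄ₕ = 6948605.2.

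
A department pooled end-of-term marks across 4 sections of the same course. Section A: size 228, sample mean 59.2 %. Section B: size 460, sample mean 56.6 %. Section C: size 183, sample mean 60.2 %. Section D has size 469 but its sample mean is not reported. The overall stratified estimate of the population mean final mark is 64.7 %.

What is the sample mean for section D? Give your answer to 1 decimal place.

N = 228 + 460 + 183 + 469 = 1340.
Overall total = μ·N = 64.7·1340 = 86698.
Subtract the known strata: 228·59.2 + 460·56.6 + 183·60.2 = 50550.2.
Remaining total for section D: 86698 − 50550.2 = 36147.8.
Divide by its size: 36147.8 / 469 = 77.074... → 77.1.

77.1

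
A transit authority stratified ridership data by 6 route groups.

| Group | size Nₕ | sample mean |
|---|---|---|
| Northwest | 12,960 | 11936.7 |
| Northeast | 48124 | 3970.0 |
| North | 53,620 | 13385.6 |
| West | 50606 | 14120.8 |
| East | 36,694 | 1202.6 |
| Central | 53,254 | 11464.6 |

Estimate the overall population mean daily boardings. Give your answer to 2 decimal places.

9530.55

N = 12960 + 48124 + 53620 + 50606 + 36694 + 53254 = 255258.
Weight each subgroup mean by Nₕ/N and sum.
Σ Nₕx̄ₕ = 12960·11936.7 + 48124·3970.0 + 53620·13385.6 + 50606·14120.8 + 36694·1202.6 + 53254·11464.6 = 154699632 + 191052280 + 717735872 + 714597204.8 + 44128204.4 + 610535808.4 = 2432749001.6.
Divide by N: 2432749001.6 / 255258 = 9530.5495... → 9530.55.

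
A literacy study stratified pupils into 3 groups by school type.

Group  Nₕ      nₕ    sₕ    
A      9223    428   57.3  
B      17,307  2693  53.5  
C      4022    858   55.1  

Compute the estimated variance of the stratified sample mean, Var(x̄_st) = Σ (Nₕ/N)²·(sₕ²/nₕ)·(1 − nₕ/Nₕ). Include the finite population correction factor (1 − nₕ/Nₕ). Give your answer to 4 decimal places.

1.0029

N = 30552; Wₕ = Nₕ/N.
group A: (9223/30552)²·57.3²/428·(1 − 428/9223) = 0.6666444
group B: (17307/30552)²·53.5²/2693·(1 − 2693/17307) = 0.2879936
group C: (4022/30552)²·55.1²/858·(1 − 858/4022) = 0.0482409
Sum = 1.0028789 → 1.0029.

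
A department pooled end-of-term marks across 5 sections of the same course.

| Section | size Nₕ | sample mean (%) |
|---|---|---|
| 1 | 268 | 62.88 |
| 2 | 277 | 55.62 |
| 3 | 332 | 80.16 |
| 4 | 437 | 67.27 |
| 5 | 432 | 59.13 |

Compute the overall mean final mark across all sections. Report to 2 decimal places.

65.18

x̄_st = (Σ Nₕx̄ₕ) / (Σ Nₕ) = (268·62.88 + 277·55.62 + 332·80.16 + 437·67.27 + 432·59.13) / 1746
= 113812.85 / 1746 = 65.1849... → 65.18.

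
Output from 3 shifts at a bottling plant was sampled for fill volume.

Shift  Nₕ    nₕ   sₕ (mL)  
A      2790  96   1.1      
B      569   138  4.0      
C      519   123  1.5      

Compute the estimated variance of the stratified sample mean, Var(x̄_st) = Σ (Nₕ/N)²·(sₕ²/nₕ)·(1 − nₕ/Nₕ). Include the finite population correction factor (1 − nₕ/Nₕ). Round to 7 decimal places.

N = 3878. Term for each stratum: Wₕ²sₕ²/nₕ·(1−nₕ/Nₕ).
Var(x̄_st) = 0.0062994165 + 0.0018906660 + 0.0002499910 = 0.0084400735 → 0.0084401.

0.0084401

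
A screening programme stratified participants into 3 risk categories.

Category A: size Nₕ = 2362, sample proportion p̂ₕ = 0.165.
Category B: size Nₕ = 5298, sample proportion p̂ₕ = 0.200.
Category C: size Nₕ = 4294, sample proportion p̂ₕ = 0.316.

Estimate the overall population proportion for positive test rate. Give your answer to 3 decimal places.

Wₕ = Nₕ/N with N = 11954: 0.1976, 0.4432, 0.3592.
p̂_st = 0.1976·0.165 + 0.4432·0.200 + 0.3592·0.316 ≈ 0.23475... → 0.235.

0.235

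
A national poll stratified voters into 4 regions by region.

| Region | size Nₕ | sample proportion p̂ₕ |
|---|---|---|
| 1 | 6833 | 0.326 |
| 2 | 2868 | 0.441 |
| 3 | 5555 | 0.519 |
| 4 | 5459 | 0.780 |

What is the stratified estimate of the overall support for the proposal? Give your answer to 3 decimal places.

N = 6833 + 2868 + 5555 + 5459 = 20715.
Overall proportion = Σ (Nₕ/N)·p̂ₕ.
Σ Nₕp̂ₕ = 2227.558 + 1264.788 + 2883.045 + 4258.02 = 10633.411.
10633.411 / 20715 = 0.51332... → 0.513.

0.513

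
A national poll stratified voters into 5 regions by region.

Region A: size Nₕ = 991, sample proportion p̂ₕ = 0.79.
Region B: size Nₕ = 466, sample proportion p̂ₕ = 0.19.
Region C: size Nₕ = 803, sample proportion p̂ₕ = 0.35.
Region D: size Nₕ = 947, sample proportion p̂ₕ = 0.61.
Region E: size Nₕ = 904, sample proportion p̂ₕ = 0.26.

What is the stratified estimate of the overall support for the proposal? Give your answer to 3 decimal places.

0.478

N = 991 + 466 + 803 + 947 + 904 = 4111.
Overall proportion = Σ (Nₕ/N)·p̂ₕ.
Σ Nₕp̂ₕ = 782.89 + 88.54 + 281.05 + 577.67 + 235.04 = 1965.19.
1965.19 / 4111 = 0.47803... → 0.478.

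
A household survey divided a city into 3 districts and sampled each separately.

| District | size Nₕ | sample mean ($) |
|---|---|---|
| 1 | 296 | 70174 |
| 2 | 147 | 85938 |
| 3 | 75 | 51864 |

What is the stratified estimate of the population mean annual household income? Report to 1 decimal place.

71996.5

N = 296 + 147 + 75 = 518.
Overall mean = Σ (Nₕ/N)·x̄ₕ — weight by population share, not a simple average.
Σ Nₕx̄ₕ = 296·70174 + 147·85938 + 75·51864 = 20771504 + 12632886 + 3889800 = 37294190.
Divide by N: 37294190 / 518 = 71996.506... → 71996.5.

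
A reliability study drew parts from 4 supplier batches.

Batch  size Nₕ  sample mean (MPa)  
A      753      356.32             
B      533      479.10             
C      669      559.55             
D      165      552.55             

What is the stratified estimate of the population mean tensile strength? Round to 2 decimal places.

466.59

N = 2120; weights Wₕ = Nₕ/N = (0.3552, 0.2514, 0.3156, 0.0778).
x̄_st = Σ Wₕ·x̄ₕ = 0.3552·356.32 + 0.2514·479.10 + 0.3156·559.55 + 0.0778·552.55 ≈ 466.5938...
→ 466.59.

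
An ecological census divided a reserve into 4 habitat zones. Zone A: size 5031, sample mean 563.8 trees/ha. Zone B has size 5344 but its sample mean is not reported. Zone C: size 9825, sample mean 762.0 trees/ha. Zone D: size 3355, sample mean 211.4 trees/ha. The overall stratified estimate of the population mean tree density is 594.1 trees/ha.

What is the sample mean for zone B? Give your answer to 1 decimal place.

554.2

Σ Nₕx̄ₕ = N·μ, so 5344·x̄_B = 23555·594.1 − (5031·563.8 + 9825·762.0 + 3355·211.4).
= 13994025.5 − 11032374.8 = 2961650.7.
x̄_B = 2961650.7 / 5344 = 554.201... → 554.2.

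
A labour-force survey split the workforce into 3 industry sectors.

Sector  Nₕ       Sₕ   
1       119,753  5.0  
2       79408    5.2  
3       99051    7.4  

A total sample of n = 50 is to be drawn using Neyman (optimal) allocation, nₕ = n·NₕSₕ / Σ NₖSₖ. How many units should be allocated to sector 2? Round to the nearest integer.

12

Σ NₕSₕ = 119753·5.0 + 79408·5.2 + 99051·7.4 = 1744664.
Share for 2: 412921.6/1744664 = 0.23668.
n_2 = 50 × 0.23668 = 11.834... → 12.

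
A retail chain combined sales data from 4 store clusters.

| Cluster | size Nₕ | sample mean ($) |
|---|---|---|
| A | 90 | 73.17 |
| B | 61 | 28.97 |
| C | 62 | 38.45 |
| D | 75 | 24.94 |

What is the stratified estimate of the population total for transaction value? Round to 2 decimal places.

A: 90·73.17 = 6585.3
B: 61·28.97 = 1767.17
C: 62·38.45 = 2383.9
D: 75·24.94 = 1870.5
τ̂ = Σ Nₕx̄ₕ = 12606.87.

12606.87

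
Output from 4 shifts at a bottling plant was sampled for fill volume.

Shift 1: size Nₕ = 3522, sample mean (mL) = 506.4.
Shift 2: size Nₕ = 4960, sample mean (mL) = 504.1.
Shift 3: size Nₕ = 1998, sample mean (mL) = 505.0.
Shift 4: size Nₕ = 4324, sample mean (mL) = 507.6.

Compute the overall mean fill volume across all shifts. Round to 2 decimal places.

505.79

N = 3522 + 4960 + 1998 + 4324 = 14804.
Overall mean = Σ (Nₕ/N)·x̄ₕ — weight by population share, not a simple average.
Σ Nₕx̄ₕ = 3522·506.4 + 4960·504.1 + 1998·505.0 + 4324·507.6 = 1783540.8 + 2500336 + 1008990 + 2194862.4 = 7487729.2.
Divide by N: 7487729.2 / 14804 = 505.7909... → 505.79.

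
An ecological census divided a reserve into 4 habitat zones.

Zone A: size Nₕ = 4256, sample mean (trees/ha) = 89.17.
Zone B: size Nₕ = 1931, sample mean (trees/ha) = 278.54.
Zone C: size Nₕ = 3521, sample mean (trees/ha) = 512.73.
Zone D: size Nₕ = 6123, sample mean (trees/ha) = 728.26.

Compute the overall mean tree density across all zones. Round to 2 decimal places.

453.66

N = 4256 + 1931 + 3521 + 6123 = 15831.
Weight each subgroup mean by Nₕ/N and sum.
Σ Nₕx̄ₕ = 4256·89.17 + 1931·278.54 + 3521·512.73 + 6123·728.26 = 379507.52 + 537860.74 + 1805322.33 + 4459135.98 = 7181826.57.
Divide by N: 7181826.57 / 15831 = 453.6559... → 453.66.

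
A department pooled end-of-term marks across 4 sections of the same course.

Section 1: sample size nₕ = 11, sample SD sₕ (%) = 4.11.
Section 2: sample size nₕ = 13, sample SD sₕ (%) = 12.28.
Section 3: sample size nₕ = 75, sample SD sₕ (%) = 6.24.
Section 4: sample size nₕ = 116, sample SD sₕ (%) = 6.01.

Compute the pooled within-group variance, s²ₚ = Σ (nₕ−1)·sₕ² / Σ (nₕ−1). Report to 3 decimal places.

Degrees of freedom: 10 + 12 + 74 + 115 = 211.
Σ(nₕ−1)sₕ² = 10·16.8921 + 12·150.7984 + 74·38.9376 + 115·36.1201 = 9013.6957.
s²ₚ = 9013.6957 / 211 = 42.71894... → 42.719.

42.719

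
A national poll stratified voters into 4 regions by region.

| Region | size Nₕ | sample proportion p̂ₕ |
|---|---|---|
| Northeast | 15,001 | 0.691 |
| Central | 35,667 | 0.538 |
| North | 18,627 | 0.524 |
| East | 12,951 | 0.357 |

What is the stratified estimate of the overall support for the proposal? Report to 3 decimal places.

0.534

Wₕ = Nₕ/N with N = 82246: 0.1824, 0.4337, 0.2265, 0.1575.
p̂_st = 0.1824·0.691 + 0.4337·0.538 + 0.2265·0.524 + 0.1575·0.357 ≈ 0.53423... → 0.534.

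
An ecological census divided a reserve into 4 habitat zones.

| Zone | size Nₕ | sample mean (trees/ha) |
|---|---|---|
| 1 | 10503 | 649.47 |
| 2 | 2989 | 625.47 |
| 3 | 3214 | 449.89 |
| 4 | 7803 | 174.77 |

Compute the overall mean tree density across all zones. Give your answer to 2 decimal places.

469.24

N = 24509; weights Wₕ = Nₕ/N = (0.4285, 0.1220, 0.1311, 0.3184).
x̄_st = Σ Wₕ·x̄ₕ = 0.4285·649.47 + 0.1220·625.47 + 0.1311·449.89 + 0.3184·174.77 ≈ 469.2395...
→ 469.24.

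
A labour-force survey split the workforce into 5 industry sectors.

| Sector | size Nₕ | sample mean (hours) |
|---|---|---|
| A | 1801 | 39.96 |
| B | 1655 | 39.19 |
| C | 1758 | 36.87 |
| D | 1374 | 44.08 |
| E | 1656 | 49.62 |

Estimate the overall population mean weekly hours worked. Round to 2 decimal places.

41.77

N = 1801 + 1655 + 1758 + 1374 + 1656 = 8244.
The stratified mean weights each stratum mean by its population share Nₕ/N.
Σ Nₕx̄ₕ = 1801·39.96 + 1655·39.19 + 1758·36.87 + 1374·44.08 + 1656·49.62 = 71967.96 + 64859.45 + 64817.46 + 60565.92 + 82170.72 = 344381.51.
Divide by N: 344381.51 / 8244 = 41.7736... → 41.77.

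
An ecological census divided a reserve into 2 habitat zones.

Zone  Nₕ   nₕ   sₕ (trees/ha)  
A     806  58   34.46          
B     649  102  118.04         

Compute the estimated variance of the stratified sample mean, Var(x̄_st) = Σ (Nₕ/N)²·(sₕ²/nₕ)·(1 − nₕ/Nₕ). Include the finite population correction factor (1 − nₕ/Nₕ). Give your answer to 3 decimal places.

N = 1455; Wₕ = Nₕ/N.
zone A: (806/1455)²·34.46²/58·(1 − 58/806) = 5.830599
zone B: (649/1455)²·118.04²/102·(1 − 102/649) = 22.906792
Sum = 28.737391 → 28.737.

28.737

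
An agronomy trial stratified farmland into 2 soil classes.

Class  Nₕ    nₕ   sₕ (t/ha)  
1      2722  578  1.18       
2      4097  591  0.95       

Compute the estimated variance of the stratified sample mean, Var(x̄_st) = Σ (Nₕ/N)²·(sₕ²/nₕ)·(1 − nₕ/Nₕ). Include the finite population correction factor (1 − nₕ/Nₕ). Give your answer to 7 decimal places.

0.0007741

N = 6819; Wₕ = Nₕ/N.
class 1: (2722/6819)²·1.18²/578·(1 − 578/2722) = 0.0003023484
class 2: (4097/6819)²·0.95²/591·(1 − 591/4097) = 0.0004717330
Sum = 0.0007740814 → 0.0007741.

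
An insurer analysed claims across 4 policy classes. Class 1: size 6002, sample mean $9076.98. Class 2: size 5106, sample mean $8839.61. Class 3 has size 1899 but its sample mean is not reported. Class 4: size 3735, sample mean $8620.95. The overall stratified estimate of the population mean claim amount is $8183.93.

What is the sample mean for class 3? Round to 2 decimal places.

Σ Nₕx̄ₕ = N·μ, so 1899·x̄_3 = 16742·8183.93 − (6002·9076.98 + 5106·8839.61 + 3735·8620.95).
= 137015356.06 − 131814330.87 = 5201025.19.
x̄_3 = 5201025.19 / 1899 = 2738.8232... → 2738.82.

2738.82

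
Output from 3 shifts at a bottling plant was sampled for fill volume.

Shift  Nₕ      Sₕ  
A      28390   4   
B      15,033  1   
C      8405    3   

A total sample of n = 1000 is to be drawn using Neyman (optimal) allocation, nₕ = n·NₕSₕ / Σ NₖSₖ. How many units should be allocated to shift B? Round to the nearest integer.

Σ NₕSₕ = 28390·4 + 15033·1 + 8405·3 = 153808.
Share for B: 15033/153808 = 0.09774.
n_B = 1000 × 0.09774 = 97.739... → 98.

98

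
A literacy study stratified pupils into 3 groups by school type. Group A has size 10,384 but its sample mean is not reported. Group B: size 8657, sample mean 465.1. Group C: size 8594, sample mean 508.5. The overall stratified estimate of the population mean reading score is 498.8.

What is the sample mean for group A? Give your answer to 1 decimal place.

N = 10384 + 8657 + 8594 = 27635.
Overall total = μ·N = 498.8·27635 = 13784338.
Subtract the known strata: 8657·465.1 + 8594·508.5 = 8396419.7.
Remaining total for group A: 13784338 − 8396419.7 = 5387918.3.
Divide by its size: 5387918.3 / 10384 = 518.867... → 518.9.

518.9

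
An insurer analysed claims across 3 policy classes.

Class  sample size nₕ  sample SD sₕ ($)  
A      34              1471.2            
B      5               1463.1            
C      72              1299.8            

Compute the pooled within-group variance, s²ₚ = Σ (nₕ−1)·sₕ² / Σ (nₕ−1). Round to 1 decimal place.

1851313.9

Degrees of freedom: 33 + 4 + 71 = 108.
Σ(nₕ−1)sₕ² = 33·2164429.44 + 4·2140661.61 + 71·1689480.04 = 199941900.8.
s²ₚ = 199941900.8 / 108 = 1851313.896... → 1851313.9.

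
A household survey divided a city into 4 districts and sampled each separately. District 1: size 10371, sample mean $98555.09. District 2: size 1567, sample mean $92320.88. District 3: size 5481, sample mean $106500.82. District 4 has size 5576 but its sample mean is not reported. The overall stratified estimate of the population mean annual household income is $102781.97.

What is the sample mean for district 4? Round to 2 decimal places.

109928.04

N = 10371 + 1567 + 5481 + 5576 = 22995.
Overall total = μ·N = 102781.97·22995 = 2363471400.15.
Subtract the known strata: 10371·98555.09 + 1567·92320.88 + 5481·106500.82 = 1750512651.77.
Remaining total for district 4: 2363471400.15 − 1750512651.77 = 612958748.38.
Divide by its size: 612958748.38 / 5576 = 109928.0395... → 109928.04.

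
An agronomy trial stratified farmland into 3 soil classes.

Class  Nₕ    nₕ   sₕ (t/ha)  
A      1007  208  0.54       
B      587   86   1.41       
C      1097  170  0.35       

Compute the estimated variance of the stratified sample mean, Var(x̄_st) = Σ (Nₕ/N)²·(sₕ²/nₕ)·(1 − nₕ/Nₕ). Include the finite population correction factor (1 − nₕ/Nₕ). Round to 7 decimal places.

N = 2691. Term for each stratum: Wₕ²sₕ²/nₕ·(1−nₕ/Nₕ).
Var(x̄_st) = 0.0001557661 + 0.0009388327 + 0.0001011920 = 0.0011957908 → 0.0011958.

0.0011958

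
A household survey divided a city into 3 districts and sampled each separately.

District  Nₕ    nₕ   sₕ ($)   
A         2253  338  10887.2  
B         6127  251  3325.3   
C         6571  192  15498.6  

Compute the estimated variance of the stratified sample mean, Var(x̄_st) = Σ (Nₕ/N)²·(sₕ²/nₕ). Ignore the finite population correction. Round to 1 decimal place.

257022.6

N = 14951; Wₕ = Nₕ/N.
district A: (2253/14951)²·10887.2²/338 = 7963.3830
district B: (6127/14951)²·3325.3²/251 = 7398.4922
district C: (6571/14951)²·15498.6²/192 = 241660.7741
Sum = 257022.6493 → 257022.6.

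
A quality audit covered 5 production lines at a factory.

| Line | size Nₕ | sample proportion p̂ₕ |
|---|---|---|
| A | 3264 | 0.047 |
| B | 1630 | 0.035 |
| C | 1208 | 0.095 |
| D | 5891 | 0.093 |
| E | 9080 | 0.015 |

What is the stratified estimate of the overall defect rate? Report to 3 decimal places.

Wₕ = Nₕ/N with N = 21073: 0.1549, 0.0774, 0.0573, 0.2796, 0.4309.
p̂_st = 0.1549·0.047 + 0.0774·0.035 + 0.0573·0.095 + 0.2796·0.093 + 0.4309·0.015 ≈ 0.04789... → 0.048.

0.048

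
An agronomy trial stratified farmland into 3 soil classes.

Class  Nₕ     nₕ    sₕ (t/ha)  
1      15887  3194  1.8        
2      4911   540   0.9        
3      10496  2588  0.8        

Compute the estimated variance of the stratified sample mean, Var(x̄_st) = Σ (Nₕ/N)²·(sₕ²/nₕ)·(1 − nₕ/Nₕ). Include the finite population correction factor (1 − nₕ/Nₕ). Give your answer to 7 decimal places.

0.0002627

N = 31294; Wₕ = Nₕ/N.
class 1: (15887/31294)²·1.8²/3194·(1 − 3194/15887) = 0.0002088787
class 2: (4911/31294)²·0.9²/540·(1 − 540/4911) = 0.0000328791
class 3: (10496/31294)²·0.8²/2588·(1 − 2588/10496) = 0.0000209597
Sum = 0.0002627174 → 0.0002627.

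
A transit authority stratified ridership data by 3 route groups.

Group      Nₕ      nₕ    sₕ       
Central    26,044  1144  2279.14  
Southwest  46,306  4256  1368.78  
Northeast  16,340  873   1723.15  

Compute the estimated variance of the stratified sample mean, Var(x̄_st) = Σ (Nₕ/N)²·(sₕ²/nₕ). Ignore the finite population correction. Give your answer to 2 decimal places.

N = 88690. Term for each stratum: Wₕ²sₕ²/nₕ.
Var(x̄_st) = 391.54533 + 120.00267 + 115.44808 = 626.99608 → 627.00.

627.00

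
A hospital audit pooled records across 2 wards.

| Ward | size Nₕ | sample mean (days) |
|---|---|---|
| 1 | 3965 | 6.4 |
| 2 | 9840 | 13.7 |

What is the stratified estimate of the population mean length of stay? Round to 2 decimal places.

N = 3965 + 9840 = 13805.
Overall mean = Σ (Nₕ/N)·x̄ₕ — weight by population share, not a simple average.
Σ Nₕx̄ₕ = 3965·6.4 + 9840·13.7 = 25376 + 134808 = 160184.
Divide by N: 160184 / 13805 = 11.6033... → 11.60.

11.60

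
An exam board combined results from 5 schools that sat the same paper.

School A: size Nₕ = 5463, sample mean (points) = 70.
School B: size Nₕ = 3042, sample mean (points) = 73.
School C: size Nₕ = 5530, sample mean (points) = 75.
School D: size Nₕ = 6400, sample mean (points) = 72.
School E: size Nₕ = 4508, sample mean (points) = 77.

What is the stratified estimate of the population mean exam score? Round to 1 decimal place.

N = 24943; weights Wₕ = Nₕ/N = (0.2190, 0.1220, 0.2217, 0.2566, 0.1807).
x̄_st = Σ Wₕ·x̄ₕ = 0.2190·70 + 0.1220·73 + 0.2217·75 + 0.2566·72 + 0.1807·77 ≈ 73.253...
→ 73.3.

73.3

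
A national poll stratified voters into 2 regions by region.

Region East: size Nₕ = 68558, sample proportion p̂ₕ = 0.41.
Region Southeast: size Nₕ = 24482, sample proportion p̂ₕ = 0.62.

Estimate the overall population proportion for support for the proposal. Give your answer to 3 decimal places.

N = 68558 + 24482 = 93040.
Overall proportion = Σ (Nₕ/N)·p̂ₕ.
Σ Nₕp̂ₕ = 28108.78 + 15178.84 = 43287.62.
43287.62 / 93040 = 0.46526... → 0.465.

0.465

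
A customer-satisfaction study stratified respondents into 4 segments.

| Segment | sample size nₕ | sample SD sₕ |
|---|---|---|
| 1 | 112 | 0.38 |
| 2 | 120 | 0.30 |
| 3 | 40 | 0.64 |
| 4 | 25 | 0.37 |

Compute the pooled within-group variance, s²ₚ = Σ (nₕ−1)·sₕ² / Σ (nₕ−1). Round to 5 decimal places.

0.15699

Degrees of freedom: 111 + 119 + 39 + 24 = 293.
Σ(nₕ−1)sₕ² = 111·0.1444 + 119·0.09 + 39·0.4096 + 24·0.1369 = 45.9984.
s²ₚ = 45.9984 / 293 = 0.1569911... → 0.15699.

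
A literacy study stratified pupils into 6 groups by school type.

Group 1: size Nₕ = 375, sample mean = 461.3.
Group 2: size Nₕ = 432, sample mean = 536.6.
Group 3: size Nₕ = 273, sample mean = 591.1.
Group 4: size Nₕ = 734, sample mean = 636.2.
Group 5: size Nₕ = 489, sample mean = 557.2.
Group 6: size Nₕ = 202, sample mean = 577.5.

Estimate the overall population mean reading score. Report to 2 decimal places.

567.77

x̄_st = (Σ Nₕx̄ₕ) / (Σ Nₕ) = (375·461.3 + 432·536.6 + 273·591.1 + 734·636.2 + 489·557.2 + 202·577.5) / 2505
= 1422265.6 / 2505 = 567.7707... → 567.77.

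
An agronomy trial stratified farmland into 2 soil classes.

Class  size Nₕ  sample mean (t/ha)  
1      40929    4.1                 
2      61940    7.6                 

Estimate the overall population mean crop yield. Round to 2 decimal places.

x̄_st = (Σ Nₕx̄ₕ) / (Σ Nₕ) = (40929·4.1 + 61940·7.6) / 102869
= 638552.9 / 102869 = 6.2074... → 6.21.

6.21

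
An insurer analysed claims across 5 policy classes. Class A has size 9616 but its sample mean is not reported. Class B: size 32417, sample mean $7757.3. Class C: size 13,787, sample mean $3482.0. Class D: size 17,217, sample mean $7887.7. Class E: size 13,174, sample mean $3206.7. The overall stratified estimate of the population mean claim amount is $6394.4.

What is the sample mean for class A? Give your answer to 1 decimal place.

7669.0

N = 9616 + 32417 + 13787 + 17217 + 13174 = 86211.
Overall total = μ·N = 6394.4·86211 = 551267618.4.
Subtract the known strata: 32417·7757.3 + 13787·3482.0 + 17217·7887.7 + 13174·3206.7 = 477522324.8.
Remaining total for class A: 551267618.4 − 477522324.8 = 73745293.6.
Divide by its size: 73745293.6 / 9616 = 7669.020... → 7669.0.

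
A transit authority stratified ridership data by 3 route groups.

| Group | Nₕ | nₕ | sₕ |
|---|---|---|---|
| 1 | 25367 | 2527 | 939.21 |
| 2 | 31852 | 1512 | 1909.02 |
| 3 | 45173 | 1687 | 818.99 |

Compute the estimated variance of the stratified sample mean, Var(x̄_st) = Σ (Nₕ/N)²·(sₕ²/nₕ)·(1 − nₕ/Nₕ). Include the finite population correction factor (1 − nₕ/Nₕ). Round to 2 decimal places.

N = 102392; Wₕ = Nₕ/N.
group 1: (25367/102392)²·939.21²/2527·(1 − 2527/25367) = 19.29094
group 2: (31852/102392)²·1909.02²/1512·(1 − 1512/31852) = 222.17204
group 3: (45173/102392)²·818.99²/1687·(1 − 1687/45173) = 74.49694
Sum = 315.95992 → 315.96.

315.96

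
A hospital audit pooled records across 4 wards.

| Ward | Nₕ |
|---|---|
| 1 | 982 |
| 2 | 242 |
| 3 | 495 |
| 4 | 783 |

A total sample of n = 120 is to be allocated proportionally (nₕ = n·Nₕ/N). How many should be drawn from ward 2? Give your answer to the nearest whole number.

12

Share of ward 2 = 242/2502 = 0.09672.
Allocate 120 × 0.09672 = 11.607... → 12.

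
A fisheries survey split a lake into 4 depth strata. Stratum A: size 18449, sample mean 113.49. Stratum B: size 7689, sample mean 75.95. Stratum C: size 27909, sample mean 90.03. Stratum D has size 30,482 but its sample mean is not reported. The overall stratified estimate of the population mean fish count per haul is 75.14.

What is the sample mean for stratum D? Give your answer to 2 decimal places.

N = 18449 + 7689 + 27909 + 30482 = 84529.
Overall total = μ·N = 75.14·84529 = 6351509.06.
Subtract the known strata: 18449·113.49 + 7689·75.95 + 27909·90.03 = 5190403.83.
Remaining total for stratum D: 6351509.06 − 5190403.83 = 1161105.23.
Divide by its size: 1161105.23 / 30482 = 38.0915... → 38.09.

38.09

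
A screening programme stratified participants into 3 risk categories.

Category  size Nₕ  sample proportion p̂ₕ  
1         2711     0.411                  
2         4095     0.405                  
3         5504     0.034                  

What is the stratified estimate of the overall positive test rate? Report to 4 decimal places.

0.2404

Wₕ = Nₕ/N with N = 12310: 0.2202, 0.3327, 0.4471.
p̂_st = 0.2202·0.411 + 0.3327·0.405 + 0.4471·0.034 ≈ 0.240441... → 0.2404.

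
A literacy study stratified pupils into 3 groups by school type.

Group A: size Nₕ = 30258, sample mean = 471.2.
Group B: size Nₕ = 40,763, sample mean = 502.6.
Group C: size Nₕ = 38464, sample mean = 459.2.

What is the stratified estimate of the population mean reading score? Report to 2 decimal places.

478.67

N = 30258 + 40763 + 38464 = 109485.
Overall mean = Σ (Nₕ/N)·x̄ₕ — weight by population share, not a simple average.
Σ Nₕx̄ₕ = 30258·471.2 + 40763·502.6 + 38464·459.2 = 14257569.6 + 20487483.8 + 17662668.8 = 52407722.2.
Divide by N: 52407722.2 / 109485 = 478.6749... → 478.67.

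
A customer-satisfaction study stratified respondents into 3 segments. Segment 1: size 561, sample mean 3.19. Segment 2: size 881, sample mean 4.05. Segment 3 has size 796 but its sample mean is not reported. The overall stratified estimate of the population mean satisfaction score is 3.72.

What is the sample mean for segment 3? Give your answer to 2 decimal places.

N = 561 + 881 + 796 = 2238.
Overall total = μ·N = 3.72·2238 = 8325.36.
Subtract the known strata: 561·3.19 + 881·4.05 = 5357.64.
Remaining total for segment 3: 8325.36 − 5357.64 = 2967.72.
Divide by its size: 2967.72 / 796 = 3.7283... → 3.73.

3.73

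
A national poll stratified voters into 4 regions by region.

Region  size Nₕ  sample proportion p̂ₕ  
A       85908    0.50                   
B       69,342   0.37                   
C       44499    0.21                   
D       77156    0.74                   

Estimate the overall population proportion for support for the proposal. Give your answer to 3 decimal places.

N = 85908 + 69342 + 44499 + 77156 = 276905.
Overall proportion = Σ (Nₕ/N)·p̂ₕ.
Σ Nₕp̂ₕ = 42954 + 25656.54 + 9344.79 + 57095.44 = 135050.77.
135050.77 / 276905 = 0.48772... → 0.488.

0.488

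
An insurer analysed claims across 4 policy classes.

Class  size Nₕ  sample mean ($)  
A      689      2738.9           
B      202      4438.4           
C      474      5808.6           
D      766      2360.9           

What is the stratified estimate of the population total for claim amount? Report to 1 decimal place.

7345384.7

A: 689·2738.9 = 1887102.1
B: 202·4438.4 = 896556.8
C: 474·5808.6 = 2753276.4
D: 766·2360.9 = 1808449.4
τ̂ = Σ Nₕx̄ₕ = 7345384.7.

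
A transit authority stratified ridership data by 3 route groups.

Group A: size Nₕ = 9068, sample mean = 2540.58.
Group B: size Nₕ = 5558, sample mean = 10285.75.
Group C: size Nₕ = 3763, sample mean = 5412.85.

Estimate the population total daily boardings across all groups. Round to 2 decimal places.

100574732.49

Estimate total by summing Nₕ·x̄ₕ over strata.
9068·2540.58 + 5558·10285.75 + 3763·5412.85 = 23037979.44 + 57168198.5 + 20368554.55 = 100574732.49.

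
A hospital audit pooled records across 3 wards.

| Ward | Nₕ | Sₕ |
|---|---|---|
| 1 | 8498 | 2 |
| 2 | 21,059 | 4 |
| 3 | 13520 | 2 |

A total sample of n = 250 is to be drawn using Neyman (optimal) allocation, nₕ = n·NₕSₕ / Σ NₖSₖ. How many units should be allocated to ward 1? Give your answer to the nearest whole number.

33

Σ NₕSₕ = 8498·2 + 21059·4 + 13520·2 = 128272.
Share for 1: 16996/128272 = 0.13250.
n_1 = 250 × 0.13250 = 33.125... → 33.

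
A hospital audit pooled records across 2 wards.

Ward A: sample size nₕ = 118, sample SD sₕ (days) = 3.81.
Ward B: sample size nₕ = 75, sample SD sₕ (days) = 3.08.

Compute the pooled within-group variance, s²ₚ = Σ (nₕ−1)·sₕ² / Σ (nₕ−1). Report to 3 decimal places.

12.567

A: (118−1)·3.81² = 117·14.5161 = 1698.3837
B: (75−1)·3.08² = 74·9.4864 = 701.9936
Numerator = 2400.3773; denominator = Σ(nₕ−1) = 191.
s²ₚ = 2400.3773/191 = 12.56742... → 12.567.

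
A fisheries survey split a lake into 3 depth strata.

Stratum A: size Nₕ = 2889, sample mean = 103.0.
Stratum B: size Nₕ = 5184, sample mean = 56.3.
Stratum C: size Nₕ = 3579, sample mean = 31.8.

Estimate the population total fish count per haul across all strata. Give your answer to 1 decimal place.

703238.4

A: 2889·103.0 = 297567
B: 5184·56.3 = 291859.2
C: 3579·31.8 = 113812.2
τ̂ = Σ Nₕx̄ₕ = 703238.4.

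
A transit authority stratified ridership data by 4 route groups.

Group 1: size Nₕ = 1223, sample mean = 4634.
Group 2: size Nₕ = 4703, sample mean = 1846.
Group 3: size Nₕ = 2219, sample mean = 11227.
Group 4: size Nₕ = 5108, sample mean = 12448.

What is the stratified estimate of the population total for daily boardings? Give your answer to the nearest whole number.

1: 1223·4634 = 5667382
2: 4703·1846 = 8681738
3: 2219·11227 = 24912713
4: 5108·12448 = 63584384
τ̂ = Σ Nₕx̄ₕ = 102846217.

102846217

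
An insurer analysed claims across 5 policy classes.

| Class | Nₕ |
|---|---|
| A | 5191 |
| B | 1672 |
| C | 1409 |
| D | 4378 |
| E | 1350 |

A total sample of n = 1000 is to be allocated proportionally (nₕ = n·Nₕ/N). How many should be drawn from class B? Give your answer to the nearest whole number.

N = 5191 + 1672 + 1409 + 4378 + 1350 = 14000.
n_B = 1000·1672/14000 = 119.429... → 119.

119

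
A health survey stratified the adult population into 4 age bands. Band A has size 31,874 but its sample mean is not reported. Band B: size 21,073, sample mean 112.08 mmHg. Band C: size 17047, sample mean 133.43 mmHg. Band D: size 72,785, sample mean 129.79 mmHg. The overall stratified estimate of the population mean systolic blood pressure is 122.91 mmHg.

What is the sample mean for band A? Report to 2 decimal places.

N = 31874 + 21073 + 17047 + 72785 = 142779.
Overall total = μ·N = 122.91·142779 = 17548966.89.
Subtract the known strata: 21073·112.08 + 17047·133.43 + 72785·129.79 = 14083208.2.
Remaining total for band A: 17548966.89 − 14083208.2 = 3465758.69.
Divide by its size: 3465758.69 / 31874 = 108.7331... → 108.73.

108.73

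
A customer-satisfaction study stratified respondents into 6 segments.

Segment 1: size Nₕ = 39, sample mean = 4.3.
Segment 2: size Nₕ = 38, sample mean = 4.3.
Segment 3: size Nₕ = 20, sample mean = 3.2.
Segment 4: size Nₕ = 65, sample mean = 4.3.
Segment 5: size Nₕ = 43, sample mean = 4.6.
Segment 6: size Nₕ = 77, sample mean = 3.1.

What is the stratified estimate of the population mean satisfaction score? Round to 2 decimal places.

N = 282; weights Wₕ = Nₕ/N = (0.1383, 0.1348, 0.0709, 0.2305, 0.1525, 0.2730).
x̄_st = Σ Wₕ·x̄ₕ = 0.1383·4.3 + 0.1348·4.3 + 0.0709·3.2 + 0.2305·4.3 + 0.1525·4.6 + 0.2730·3.1 ≈ 3.9401...
→ 3.94.

3.94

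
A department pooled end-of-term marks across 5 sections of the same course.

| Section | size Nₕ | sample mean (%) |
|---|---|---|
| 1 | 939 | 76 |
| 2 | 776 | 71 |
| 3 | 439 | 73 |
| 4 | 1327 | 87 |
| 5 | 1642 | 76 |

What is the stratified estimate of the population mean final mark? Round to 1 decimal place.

77.8

N = 939 + 776 + 439 + 1327 + 1642 = 5123.
Weight each subgroup mean by Nₕ/N and sum.
Σ Nₕx̄ₕ = 939·76 + 776·71 + 439·73 + 1327·87 + 1642·76 = 71364 + 55096 + 32047 + 115449 + 124792 = 398748.
Divide by N: 398748 / 5123 = 77.835... → 77.8.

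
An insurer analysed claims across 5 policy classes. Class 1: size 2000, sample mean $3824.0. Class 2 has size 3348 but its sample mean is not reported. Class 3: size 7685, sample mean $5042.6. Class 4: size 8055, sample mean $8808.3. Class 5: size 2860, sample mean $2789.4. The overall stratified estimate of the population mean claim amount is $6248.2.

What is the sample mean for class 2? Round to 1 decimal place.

7259.0

N = 2000 + 3348 + 7685 + 8055 + 2860 = 23948.
Overall total = μ·N = 6248.2·23948 = 149631893.6.
Subtract the known strata: 2000·3824.0 + 7685·5042.6 + 8055·8808.3 + 2860·2789.4 = 125328921.5.
Remaining total for class 2: 149631893.6 − 125328921.5 = 24302972.1.
Divide by its size: 24302972.1 / 3348 = 7258.952... → 7259.0.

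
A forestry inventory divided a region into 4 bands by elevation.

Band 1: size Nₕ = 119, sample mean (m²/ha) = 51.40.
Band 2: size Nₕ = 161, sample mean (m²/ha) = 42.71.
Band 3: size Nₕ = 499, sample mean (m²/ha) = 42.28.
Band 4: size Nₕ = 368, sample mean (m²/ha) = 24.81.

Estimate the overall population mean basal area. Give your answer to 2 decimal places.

37.68

x̄_st = (Σ Nₕx̄ₕ) / (Σ Nₕ) = (119·51.40 + 161·42.71 + 499·42.28 + 368·24.81) / 1147
= 43220.71 / 1147 = 37.6815... → 37.68.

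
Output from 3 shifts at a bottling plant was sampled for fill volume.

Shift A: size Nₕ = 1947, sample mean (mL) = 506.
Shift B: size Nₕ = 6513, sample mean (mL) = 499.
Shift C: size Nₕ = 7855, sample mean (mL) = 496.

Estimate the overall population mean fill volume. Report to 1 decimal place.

498.4

x̄_st = (Σ Nₕx̄ₕ) / (Σ Nₕ) = (1947·506 + 6513·499 + 7855·496) / 16315
= 8131249 / 16315 = 498.391... → 498.4.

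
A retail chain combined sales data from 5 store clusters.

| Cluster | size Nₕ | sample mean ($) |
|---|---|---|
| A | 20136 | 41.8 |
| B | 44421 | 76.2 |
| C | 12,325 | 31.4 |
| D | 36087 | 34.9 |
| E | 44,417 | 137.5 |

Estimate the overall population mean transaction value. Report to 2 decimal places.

x̄_st = (Σ Nₕx̄ₕ) / (Σ Nₕ) = (20136·41.8 + 44421·76.2 + 12325·31.4 + 36087·34.9 + 44417·137.5) / 157386
= 11980343.8 / 157386 = 76.1208... → 76.12.

76.12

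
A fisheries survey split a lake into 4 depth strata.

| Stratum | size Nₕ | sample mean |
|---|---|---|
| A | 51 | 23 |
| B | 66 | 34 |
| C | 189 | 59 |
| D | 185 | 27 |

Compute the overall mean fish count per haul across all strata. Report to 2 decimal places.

39.84

N = 51 + 66 + 189 + 185 = 491.
Weight each subgroup mean by Nₕ/N and sum.
Σ Nₕx̄ₕ = 51·23 + 66·34 + 189·59 + 185·27 = 1173 + 2244 + 11151 + 4995 = 19563.
Divide by N: 19563 / 491 = 39.8432... → 39.84.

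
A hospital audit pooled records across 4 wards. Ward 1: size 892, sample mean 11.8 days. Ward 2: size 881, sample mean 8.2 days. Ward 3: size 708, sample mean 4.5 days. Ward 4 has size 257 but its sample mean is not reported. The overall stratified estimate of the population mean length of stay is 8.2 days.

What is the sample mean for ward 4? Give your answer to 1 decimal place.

5.9

N = 892 + 881 + 708 + 257 = 2738.
Overall total = μ·N = 8.2·2738 = 22451.6.
Subtract the known strata: 892·11.8 + 881·8.2 + 708·4.5 = 20935.8.
Remaining total for ward 4: 22451.6 − 20935.8 = 1515.8.
Divide by its size: 1515.8 / 257 = 5.898... → 5.9.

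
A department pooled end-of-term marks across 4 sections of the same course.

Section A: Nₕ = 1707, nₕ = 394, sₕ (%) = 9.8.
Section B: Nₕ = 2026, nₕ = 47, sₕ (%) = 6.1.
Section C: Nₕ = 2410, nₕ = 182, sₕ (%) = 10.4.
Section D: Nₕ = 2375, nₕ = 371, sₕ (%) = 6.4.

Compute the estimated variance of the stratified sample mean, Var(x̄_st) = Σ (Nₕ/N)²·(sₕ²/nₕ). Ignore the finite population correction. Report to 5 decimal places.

N = 8518; Wₕ = Nₕ/N.
section A: (1707/8518)²·9.8²/394 = 0.00978921
section B: (2026/8518)²·6.1²/47 = 0.04478839
section C: (2410/8518)²·10.4²/182 = 0.04757230
section D: (2375/8518)²·6.4²/371 = 0.00858298
Sum = 0.11073287 → 0.11073.

0.11073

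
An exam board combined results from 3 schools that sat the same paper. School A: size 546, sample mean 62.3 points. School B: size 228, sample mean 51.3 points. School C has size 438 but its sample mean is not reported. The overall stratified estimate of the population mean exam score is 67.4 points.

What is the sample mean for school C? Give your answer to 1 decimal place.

N = 546 + 228 + 438 = 1212.
Overall total = μ·N = 67.4·1212 = 81688.8.
Subtract the known strata: 546·62.3 + 228·51.3 = 45712.2.
Remaining total for school C: 81688.8 − 45712.2 = 35976.6.
Divide by its size: 35976.6 / 438 = 82.138... → 82.1.

82.1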